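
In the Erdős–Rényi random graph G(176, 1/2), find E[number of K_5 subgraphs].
E[# K_5] = C(176, 5) · (1/2)^C(5, 2) = 1328902960 / 2^10 = 83056435/64 = 1297756.796875

For each 5-subset S of vertices (there are C(176, 5) = 1328902960 such S), let X_S = 1 if S induces a K_5 (all C(5, 2) = 10 edges present). Then P(X_S = 1) = (1/2)^10 = 1/1024. By linearity of expectation, E[# K_5] = C(176, 5) · (1/2)^10 = 1328902960 / 1024 = 83056435/64 = 1297756.796875.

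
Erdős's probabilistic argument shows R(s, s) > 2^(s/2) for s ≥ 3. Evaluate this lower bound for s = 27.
2^(27/2) = 11585.2375; so R(27, 27) > 11585.2375

Colour each edge of K_n uniformly at random with red/blue. The expected number of monochromatic K_27 is C(n, 27) · 2 · 2^(−C(27,2)). If C(n, 27) · 2^(1 − C(27,2)) < 1, then with positive probability no monochromatic K_27 exists, so R(27, 27) > n. The standard estimate C(n, 27) ≤ n^27/27! shows this inequality holds whenever n ≤ 2^(27/2) (since 27! · 2^(C(27,2) − 1) > 2^(27^2/2) ≥ n^27). Hence R(27, 27) > 2^(27/2) = 11585.2375.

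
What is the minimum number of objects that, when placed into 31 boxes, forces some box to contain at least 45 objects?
n = (45 − 1)·31 + 1 = 1365

By the generalised pigeonhole principle, to guarantee some box contains ≥ r objects we need more than (r − 1) · k objects total. Threshold: n = (r − 1) · k + 1. With r = 45 and k = 31: n = 44 · 31 + 1 = 1364 + 1 = 1365. For n = 1364 = 44 · 31, we can put exactly 44 objects in every box, avoiding 45 in any single one — so 1365 is tight.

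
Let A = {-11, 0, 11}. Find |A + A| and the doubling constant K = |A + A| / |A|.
K = |A + A| / |A| = 5/3

Enumerate A + A = {a + b : a, b ∈ A}. With |A| = 3, there are |A|^2 = 9 ordered sum pairs; collecting distinct values, A + A = {-22, -11, 0, 11, 22}, so |A + A| = 5. Thus K = 5/3. Here |A + A| = 2|A| − 1 = 5, the minimum possible — so K = 5/3 is minimal, which holds iff A is an arithmetic progression.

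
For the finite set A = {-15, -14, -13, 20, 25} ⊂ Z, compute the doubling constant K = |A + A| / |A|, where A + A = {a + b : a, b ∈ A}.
K = |A + A| / |A| = 14/5

Enumerate A + A = {a + b : a, b ∈ A}. With |A| = 5, there are |A|^2 = 25 ordered sum pairs; collecting distinct values, A + A = {-30, -29, -28, -27, -26, 5, 6, 7, 10, 11, 12, 40, 45, 50}, so |A + A| = 14. Thus K = 14/5. For comparison, the minimum possible |A + A| over all 5-element sets is 2·5 − 1 = 9 (so min K = 9/5), attained only by arithmetic progressions.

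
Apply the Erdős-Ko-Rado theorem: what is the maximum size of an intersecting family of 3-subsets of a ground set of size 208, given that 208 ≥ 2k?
max |F| = C(207, 2) = 21321

The Erdős-Ko-Rado theorem states: for n ≥ 2k, an intersecting family of k-subsets of an n-element set has size at most C(n − 1, k − 1), with equality for 'star' families {A ⊆ [n] : |A| = k, i ∈ A} (fix an element i). For n = 208, k = 3: C(207, 2) = 21321.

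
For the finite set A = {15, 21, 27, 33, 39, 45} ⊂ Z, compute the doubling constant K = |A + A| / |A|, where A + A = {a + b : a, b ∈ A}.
K = |A + A| / |A| = 11/6

Enumerate A + A = {a + b : a, b ∈ A}. With |A| = 6, there are |A|^2 = 36 ordered sum pairs; collecting distinct values, A + A = {30, 36, 42, 48, 54, 60, 66, 72, 78, 84, 90}, so |A + A| = 11. Thus K = 11/6. Here |A + A| = 2|A| − 1 = 11, the minimum possible — so K = 11/6 is minimal, which holds iff A is an arithmetic progression.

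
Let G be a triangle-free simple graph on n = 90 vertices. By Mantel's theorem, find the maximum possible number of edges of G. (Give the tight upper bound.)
ex(90, K_3) = ⌊90^2/4⌋ = 2025

Mantel (1907): a triangle-free graph on n vertices has at most ⌊n^2/4⌋ edges, with equality for the complete bipartite graph K_{⌊n/2⌋, ⌈n/2⌉}. For n = 90: ⌊90^2/4⌋ = ⌊8100/4⌋ = 2025. The extremal graph is K_{45, 45}, which has 45·45 = 2025 edges.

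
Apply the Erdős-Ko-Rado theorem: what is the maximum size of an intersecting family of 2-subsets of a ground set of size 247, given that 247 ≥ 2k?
max |F| = C(246, 1) = 246

The Erdős-Ko-Rado theorem states: for n ≥ 2k, an intersecting family of k-subsets of an n-element set has size at most C(n − 1, k − 1), with equality for 'star' families {A ⊆ [n] : |A| = k, i ∈ A} (fix an element i). For n = 247, k = 2: C(246, 1) = 246.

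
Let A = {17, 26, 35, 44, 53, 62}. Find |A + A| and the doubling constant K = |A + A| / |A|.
K = |A + A| / |A| = 11/6

Enumerate A + A = {a + b : a, b ∈ A}. With |A| = 6, there are |A|^2 = 36 ordered sum pairs; collecting distinct values, A + A = {34, 43, 52, 61, 70, 79, 88, 97, 106, 115, 124}, so |A + A| = 11. Thus K = 11/6. Here |A + A| = 2|A| − 1 = 11, the minimum possible — so K = 11/6 is minimal, which holds iff A is an arithmetic progression.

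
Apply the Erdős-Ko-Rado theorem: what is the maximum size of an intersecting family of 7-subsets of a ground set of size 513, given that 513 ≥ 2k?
max |F| = C(512, 6) = 24295061050624

The Erdős-Ko-Rado theorem states: for n ≥ 2k, an intersecting family of k-subsets of an n-element set has size at most C(n − 1, k − 1), with equality for 'star' families {A ⊆ [n] : |A| = k, i ∈ A} (fix an element i). For n = 513, k = 7: C(512, 6) = 24295061050624.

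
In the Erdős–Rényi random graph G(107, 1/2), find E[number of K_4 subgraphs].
E[# K_4] = C(107, 4) · (1/2)^C(4, 2) = 5160610 / 2^6 = 2580305/32 = 80634.53125

For each 4-subset S of vertices (there are C(107, 4) = 5160610 such S), let X_S = 1 if S induces a K_4 (all C(4, 2) = 6 edges present). Then P(X_S = 1) = (1/2)^6 = 1/64. By linearity of expectation, E[# K_4] = C(107, 4) · (1/2)^6 = 5160610 / 64 = 2580305/32 = 80634.53125.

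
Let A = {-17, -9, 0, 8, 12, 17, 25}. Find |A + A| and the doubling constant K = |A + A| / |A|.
K = |A + A| / |A| = 22/7

Enumerate A + A = {a + b : a, b ∈ A}. With |A| = 7, there are |A|^2 = 49 ordered sum pairs; collecting distinct values, A + A = {-34, -26, -18, -17, -9, -5, -1, 0, 3, 8, 12, 16, 17, 20, 24, 25, 29, 33, 34, 37, 42, 50}, so |A + A| = 22. Thus K = 22/7. For comparison, the minimum possible |A + A| over all 7-element sets is 2·7 − 1 = 13 (so min K = 13/7), attained only by arithmetic progressions.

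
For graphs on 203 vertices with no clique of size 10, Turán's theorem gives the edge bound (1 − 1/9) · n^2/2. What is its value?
Turán density bound = (8/9) · 203^2/2 = 164836/9 ≈ 18315.1111

Turán's theorem: ex(n, K_{r+1}) is achieved by the complete r-partite Turán graph T(n, r) with parts as balanced as possible, and is at most (1 − 1/r) · n^2/2. For r = 9, n = 203: the density bound is (8/9) · 41209/2 = 164836/9 ≈ 18315.1111. The integer-valued extremum is e(T(203, 9)) = 18314, which is strictly less than the density bound 164836/9 since 9 ∤ 203 (the parts of T(203, 9) cannot all be equal).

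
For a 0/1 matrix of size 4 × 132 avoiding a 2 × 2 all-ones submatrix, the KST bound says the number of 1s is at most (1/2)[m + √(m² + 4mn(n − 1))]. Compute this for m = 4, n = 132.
z(4, 132; 2, 2) ≤ (1/2)[4 + √(4² + 4·4·132·131)] = (1/2)[4 + √276688] = 265.0057

Kővári–Sós–Turán: let r_1, ..., r_4 be the row sums and z = Σ r_i the total number of 1s. Each pair of columns can share at most one row with both entries 1 (else a 2×2 all-ones block appears), so Σ_i C(r_i, 2) ≤ C(132, 2) = 8646. By convexity Σ_i C(r_i, 2) ≥ 4·C(z/4, 2) = z(z − 4)/(2·4), giving z² − 4z − 4·132·131 ≤ 0 and hence z ≤ (1/2)[4 + √(16 + 4·69168)] = (1/2)[4 + √276688] ≈ (1/2)(4 + 526.0114) = 265.0057.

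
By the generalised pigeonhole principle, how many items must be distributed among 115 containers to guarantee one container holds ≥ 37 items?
n = (37 − 1)·115 + 1 = 4141

By the generalised pigeonhole principle, to guarantee some box contains ≥ r objects we need more than (r − 1) · k objects total. Threshold: n = (r − 1) · k + 1. With r = 37 and k = 115: n = 36 · 115 + 1 = 4140 + 1 = 4141. For n = 4140 = 36 · 115, we can put exactly 36 objects in every box, avoiding 37 in any single one — so 4141 is tight.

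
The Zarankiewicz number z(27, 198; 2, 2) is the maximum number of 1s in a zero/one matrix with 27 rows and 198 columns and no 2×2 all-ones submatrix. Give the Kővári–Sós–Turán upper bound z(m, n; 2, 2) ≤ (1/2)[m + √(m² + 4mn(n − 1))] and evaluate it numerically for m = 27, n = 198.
z(27, 198; 2, 2) ≤ (1/2)[27 + √(27² + 4·27·198·197)] = (1/2)[27 + √4213377] = 1039.8256

Kővári–Sós–Turán: let r_1, ..., r_27 be the row sums and z = Σ r_i the total number of 1s. Each pair of columns can share at most one row with both entries 1 (else a 2×2 all-ones block appears), so Σ_i C(r_i, 2) ≤ C(198, 2) = 19503. By convexity Σ_i C(r_i, 2) ≥ 27·C(z/27, 2) = z(z − 27)/(2·27), giving z² − 27z − 27·198·197 ≤ 0 and hence z ≤ (1/2)[27 + √(729 + 4·1053162)] = (1/2)[27 + √4213377] ≈ (1/2)(27 + 2052.6512) = 1039.8256.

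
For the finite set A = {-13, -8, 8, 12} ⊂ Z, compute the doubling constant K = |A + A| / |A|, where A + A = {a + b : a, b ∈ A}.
K = |A + A| / |A| = 10/4 = 5/2

Enumerate A + A = {a + b : a, b ∈ A}. With |A| = 4, there are |A|^2 = 16 ordered sum pairs; collecting distinct values, A + A = {-26, -21, -16, -5, -1, 0, 4, 16, 20, 24}, so |A + A| = 10. Thus K = 10/4 = 5/2. For comparison, the minimum possible |A + A| over all 4-element sets is 2·4 − 1 = 7 (so min K = 7/4), attained only by arithmetic progressions.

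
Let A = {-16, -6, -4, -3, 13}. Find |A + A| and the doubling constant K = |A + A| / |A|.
K = |A + A| / |A| = 15/5 = 3

Enumerate A + A = {a + b : a, b ∈ A}. With |A| = 5, there are |A|^2 = 25 ordered sum pairs; collecting distinct values, A + A = {-32, -22, -20, -19, -12, -10, -9, -8, -7, -6, -3, 7, 9, 10, 26}, so |A + A| = 15. Thus K = 15/5 = 3. For comparison, the minimum possible |A + A| over all 5-element sets is 2·5 − 1 = 9 (so min K = 9/5), attained only by arithmetic progressions.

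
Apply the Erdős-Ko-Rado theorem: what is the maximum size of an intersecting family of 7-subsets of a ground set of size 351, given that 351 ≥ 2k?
max |F| = C(350, 6) = 2445484347775

The Erdős-Ko-Rado theorem states: for n ≥ 2k, an intersecting family of k-subsets of an n-element set has size at most C(n − 1, k − 1), with equality for 'star' families {A ⊆ [n] : |A| = k, i ∈ A} (fix an element i). For n = 351, k = 7: C(350, 6) = 2445484347775.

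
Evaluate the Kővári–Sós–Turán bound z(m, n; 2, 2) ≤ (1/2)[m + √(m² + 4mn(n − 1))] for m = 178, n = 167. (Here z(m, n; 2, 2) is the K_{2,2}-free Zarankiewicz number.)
z(178, 167; 2, 2) ≤ (1/2)[178 + √(178² + 4·178·167·166)] = (1/2)[178 + √19769748] = 2312.1592

Kővári–Sós–Turán: let r_1, ..., r_178 be the row sums and z = Σ r_i the total number of 1s. Each pair of columns can share at most one row with both entries 1 (else a 2×2 all-ones block appears), so Σ_i C(r_i, 2) ≤ C(167, 2) = 13861. By convexity Σ_i C(r_i, 2) ≥ 178·C(z/178, 2) = z(z − 178)/(2·178), giving z² − 178z − 178·167·166 ≤ 0 and hence z ≤ (1/2)[178 + √(31684 + 4·4934516)] = (1/2)[178 + √19769748] ≈ (1/2)(178 + 4446.3185) = 2312.1592.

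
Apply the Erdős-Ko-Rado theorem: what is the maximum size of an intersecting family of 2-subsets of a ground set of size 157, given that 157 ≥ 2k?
max |F| = C(156, 1) = 156

Erdős-Ko-Rado (1961): when n ≥ 2k, max |F| = C(n−1, k−1). The bound is attained by the star {A : i ∈ A} for any fixed i ∈ [n]. Here C(157−1, 2−1) = C(156, 1) = 156.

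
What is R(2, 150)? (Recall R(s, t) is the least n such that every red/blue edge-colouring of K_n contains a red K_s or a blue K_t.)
R(2, 150) = 150

R(2, k) = k for all k ≥ 2: in a 2-colouring of K_k, either some edge is red (a red K_2) or all edges are blue (a blue K_k). And K_{149} coloured all-blue has no blue K_150, so R(2, 150) > 149. Hence R(2, 150) = 150.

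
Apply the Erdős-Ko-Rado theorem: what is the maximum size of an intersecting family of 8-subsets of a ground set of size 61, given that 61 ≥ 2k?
max |F| = C(60, 7) = 386206920

Erdős-Ko-Rado (1961): when n ≥ 2k, max |F| = C(n−1, k−1). The bound is attained by the star {A : i ∈ A} for any fixed i ∈ [n]. Here C(61−1, 8−1) = C(60, 7) = 386206920.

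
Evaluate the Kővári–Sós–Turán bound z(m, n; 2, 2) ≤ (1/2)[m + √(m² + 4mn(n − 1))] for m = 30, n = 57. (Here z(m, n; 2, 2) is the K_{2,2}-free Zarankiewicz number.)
z(30, 57; 2, 2) ≤ (1/2)[30 + √(30² + 4·30·57·56)] = (1/2)[30 + √383940] = 324.8145

Kővári–Sós–Turán: let r_1, ..., r_30 be the row sums and z = Σ r_i the total number of 1s. Each pair of columns can share at most one row with both entries 1 (else a 2×2 all-ones block appears), so Σ_i C(r_i, 2) ≤ C(57, 2) = 1596. By convexity Σ_i C(r_i, 2) ≥ 30·C(z/30, 2) = z(z − 30)/(2·30), giving z² − 30z − 30·57·56 ≤ 0 and hence z ≤ (1/2)[30 + √(900 + 4·95760)] = (1/2)[30 + √383940] ≈ (1/2)(30 + 619.6289) = 324.8145.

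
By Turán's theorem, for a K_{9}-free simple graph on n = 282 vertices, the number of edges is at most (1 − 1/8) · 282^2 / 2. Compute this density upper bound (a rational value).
Turán density bound = (7/8) · 282^2/2 = 139167/4 ≈ 34791.75

Turán's theorem: ex(n, K_{r+1}) is achieved by the complete r-partite Turán graph T(n, r) with parts as balanced as possible, and is at most (1 − 1/r) · n^2/2. For r = 8, n = 282: the density bound is (7/8) · 79524/2 = 139167/4 ≈ 34791.75. The integer-valued extremum is e(T(282, 8)) = 34791, which is strictly less than the density bound 139167/4 since 8 ∤ 282 (the parts of T(282, 8) cannot all be equal).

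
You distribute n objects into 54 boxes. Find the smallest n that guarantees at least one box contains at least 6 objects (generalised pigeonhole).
n = (6 − 1)·54 + 1 = 271

By the generalised pigeonhole principle, to guarantee some box contains ≥ r objects we need more than (r − 1) · k objects total. Threshold: n = (r − 1) · k + 1. With r = 6 and k = 54: n = 5 · 54 + 1 = 270 + 1 = 271. For n = 270 = 5 · 54, we can put exactly 5 objects in every box, avoiding 6 in any single one — so 271 is tight.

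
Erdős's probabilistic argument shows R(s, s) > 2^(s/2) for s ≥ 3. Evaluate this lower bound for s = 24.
2^(24/2) = 4096; so R(24, 24) > 4096

Colour each edge of K_n uniformly at random with red/blue. The expected number of monochromatic K_24 is C(n, 24) · 2 · 2^(−C(24,2)). If C(n, 24) · 2^(1 − C(24,2)) < 1, then with positive probability no monochromatic K_24 exists, so R(24, 24) > n. The standard estimate C(n, 24) ≤ n^24/24! shows this inequality holds whenever n ≤ 2^(24/2) (since 24! · 2^(C(24,2) − 1) > 2^(24^2/2) ≥ n^24). Hence R(24, 24) > 2^(24/2) = 4096.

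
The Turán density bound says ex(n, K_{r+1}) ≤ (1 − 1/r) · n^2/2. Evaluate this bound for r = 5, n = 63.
Turán density bound = (4/5) · 63^2/2 = 7938/5 ≈ 1587.6

Turán's theorem: ex(n, K_{r+1}) is achieved by the complete r-partite Turán graph T(n, r) with parts as balanced as possible, and is at most (1 − 1/r) · n^2/2. For r = 5, n = 63: the density bound is (4/5) · 3969/2 = 7938/5 ≈ 1587.6. The integer-valued extremum is e(T(63, 5)) = 1587, which is strictly less than the density bound 7938/5 since 5 ∤ 63 (the parts of T(63, 5) cannot all be equal).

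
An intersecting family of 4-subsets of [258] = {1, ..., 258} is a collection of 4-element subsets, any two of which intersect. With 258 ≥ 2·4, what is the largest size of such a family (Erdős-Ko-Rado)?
max |F| = C(257, 3) = 2796160

The Erdős-Ko-Rado theorem states: for n ≥ 2k, an intersecting family of k-subsets of an n-element set has size at most C(n − 1, k − 1), with equality for 'star' families {A ⊆ [n] : |A| = k, i ∈ A} (fix an element i). For n = 258, k = 4: C(257, 3) = 2796160.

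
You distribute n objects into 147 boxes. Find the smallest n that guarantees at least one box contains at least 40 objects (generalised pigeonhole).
n = (40 − 1)·147 + 1 = 5734

By the generalised pigeonhole principle, to guarantee some box contains ≥ r objects we need more than (r − 1) · k objects total. Threshold: n = (r − 1) · k + 1. With r = 40 and k = 147: n = 39 · 147 + 1 = 5733 + 1 = 5734. For n = 5733 = 39 · 147, we can put exactly 39 objects in every box, avoiding 40 in any single one — so 5734 is tight.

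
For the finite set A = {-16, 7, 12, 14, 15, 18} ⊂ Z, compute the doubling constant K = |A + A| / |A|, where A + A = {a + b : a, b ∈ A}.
K = |A + A| / |A| = 20/6 = 10/3

Enumerate A + A = {a + b : a, b ∈ A}. With |A| = 6, there are |A|^2 = 36 ordered sum pairs; collecting distinct values, A + A = {-32, -9, -4, -2, -1, 2, 14, 19, 21, 22, 24, 25, 26, 27, 28, 29, 30, 32, 33, 36}, so |A + A| = 20. Thus K = 20/6 = 10/3. For comparison, the minimum possible |A + A| over all 6-element sets is 2·6 − 1 = 11 (so min K = 11/6), attained only by arithmetic progressions.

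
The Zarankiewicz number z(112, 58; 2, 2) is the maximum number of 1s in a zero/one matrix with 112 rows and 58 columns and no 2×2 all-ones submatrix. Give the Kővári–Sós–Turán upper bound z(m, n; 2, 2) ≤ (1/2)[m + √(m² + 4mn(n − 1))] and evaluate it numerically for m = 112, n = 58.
z(112, 58; 2, 2) ≤ (1/2)[112 + √(112² + 4·112·58·57)] = (1/2)[112 + √1493632] = 667.0712

Kővári–Sós–Turán: let r_1, ..., r_112 be the row sums and z = Σ r_i the total number of 1s. Each pair of columns can share at most one row with both entries 1 (else a 2×2 all-ones block appears), so Σ_i C(r_i, 2) ≤ C(58, 2) = 1653. By convexity Σ_i C(r_i, 2) ≥ 112·C(z/112, 2) = z(z − 112)/(2·112), giving z² − 112z − 112·58·57 ≤ 0 and hence z ≤ (1/2)[112 + √(12544 + 4·370272)] = (1/2)[112 + √1493632] ≈ (1/2)(112 + 1222.1424) = 667.0712.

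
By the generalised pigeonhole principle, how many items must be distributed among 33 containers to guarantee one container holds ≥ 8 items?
n = (8 − 1)·33 + 1 = 232

By the generalised pigeonhole principle, to guarantee some box contains ≥ r objects we need more than (r − 1) · k objects total. Threshold: n = (r − 1) · k + 1. With r = 8 and k = 33: n = 7 · 33 + 1 = 231 + 1 = 232. For n = 231 = 7 · 33, we can put exactly 7 objects in every box, avoiding 8 in any single one — so 232 is tight.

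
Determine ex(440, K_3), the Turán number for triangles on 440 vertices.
ex(440, K_3) = ⌊440^2/4⌋ = 48400

Mantel (1907): a triangle-free graph on n vertices has at most ⌊n^2/4⌋ edges, with equality for the complete bipartite graph K_{⌊n/2⌋, ⌈n/2⌉}. For n = 440: ⌊440^2/4⌋ = ⌊193600/4⌋ = 48400. The extremal graph is K_{220, 220}, which has 220·220 = 48400 edges.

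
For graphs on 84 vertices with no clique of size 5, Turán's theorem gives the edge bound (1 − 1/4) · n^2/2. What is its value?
Turán density bound = (3/4) · 84^2/2 = 2646

Turán's theorem: ex(n, K_{r+1}) is achieved by the complete r-partite Turán graph T(n, r) with parts as balanced as possible, and is at most (1 − 1/r) · n^2/2. For r = 4, n = 84: the density bound is (3/4) · 7056/2 = 2646. Since 4 ∣ 84, the Turán graph T(84, 4) has parts of equal size 21, and its edge count e(T(84, 4)) = 2646 attains the density bound exactly.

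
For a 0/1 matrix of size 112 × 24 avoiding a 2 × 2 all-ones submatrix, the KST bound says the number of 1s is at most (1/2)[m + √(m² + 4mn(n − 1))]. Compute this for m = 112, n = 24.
z(112, 24; 2, 2) ≤ (1/2)[112 + √(112² + 4·112·24·23)] = (1/2)[112 + √259840] = 310.8725

Kővári–Sós–Turán: let r_1, ..., r_112 be the row sums and z = Σ r_i the total number of 1s. Each pair of columns can share at most one row with both entries 1 (else a 2×2 all-ones block appears), so Σ_i C(r_i, 2) ≤ C(24, 2) = 276. By convexity Σ_i C(r_i, 2) ≥ 112·C(z/112, 2) = z(z − 112)/(2·112), giving z² − 112z − 112·24·23 ≤ 0 and hence z ≤ (1/2)[112 + √(12544 + 4·61824)] = (1/2)[112 + √259840] ≈ (1/2)(112 + 509.745) = 310.8725.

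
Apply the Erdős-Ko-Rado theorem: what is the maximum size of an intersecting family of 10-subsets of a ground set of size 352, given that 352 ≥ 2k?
max |F| = C(351, 9) = 200952785309715075

Erdős-Ko-Rado (1961): when n ≥ 2k, max |F| = C(n−1, k−1). The bound is attained by the star {A : i ∈ A} for any fixed i ∈ [n]. Here C(352−1, 10−1) = C(351, 9) = 200952785309715075.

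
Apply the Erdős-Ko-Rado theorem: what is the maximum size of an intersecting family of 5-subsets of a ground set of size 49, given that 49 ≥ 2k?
max |F| = C(48, 4) = 194580

Erdős-Ko-Rado (1961): when n ≥ 2k, max |F| = C(n−1, k−1). The bound is attained by the star {A : i ∈ A} for any fixed i ∈ [n]. Here C(49−1, 5−1) = C(48, 4) = 194580.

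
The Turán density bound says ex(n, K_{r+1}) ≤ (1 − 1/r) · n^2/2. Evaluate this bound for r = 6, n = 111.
Turán density bound = (5/6) · 111^2/2 = 20535/4 ≈ 5133.75

Turán's theorem: ex(n, K_{r+1}) is achieved by the complete r-partite Turán graph T(n, r) with parts as balanced as possible, and is at most (1 − 1/r) · n^2/2. For r = 6, n = 111: the density bound is (5/6) · 12321/2 = 20535/4 ≈ 5133.75. The integer-valued extremum is e(T(111, 6)) = 5133, which is strictly less than the density bound 20535/4 since 6 ∤ 111 (the parts of T(111, 6) cannot all be equal).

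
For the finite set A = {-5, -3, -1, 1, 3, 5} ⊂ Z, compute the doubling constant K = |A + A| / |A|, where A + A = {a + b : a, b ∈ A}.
K = |A + A| / |A| = 11/6

Enumerate A + A = {a + b : a, b ∈ A}. With |A| = 6, there are |A|^2 = 36 ordered sum pairs; collecting distinct values, A + A = {-10, -8, -6, -4, -2, 0, 2, 4, 6, 8, 10}, so |A + A| = 11. Thus K = 11/6. Here |A + A| = 2|A| − 1 = 11, the minimum possible — so K = 11/6 is minimal, which holds iff A is an arithmetic progression.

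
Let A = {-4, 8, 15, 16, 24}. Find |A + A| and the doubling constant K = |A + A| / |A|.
K = |A + A| / |A| = 14/5

Enumerate A + A = {a + b : a, b ∈ A}. With |A| = 5, there are |A|^2 = 25 ordered sum pairs; collecting distinct values, A + A = {-8, 4, 11, 12, 16, 20, 23, 24, 30, 31, 32, 39, 40, 48}, so |A + A| = 14. Thus K = 14/5. For comparison, the minimum possible |A + A| over all 5-element sets is 2·5 − 1 = 9 (so min K = 9/5), attained only by arithmetic progressions.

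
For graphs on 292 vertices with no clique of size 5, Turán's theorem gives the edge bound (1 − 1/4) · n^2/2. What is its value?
Turán density bound = (3/4) · 292^2/2 = 31974

Turán's theorem: ex(n, K_{r+1}) is achieved by the complete r-partite Turán graph T(n, r) with parts as balanced as possible, and is at most (1 − 1/r) · n^2/2. For r = 4, n = 292: the density bound is (3/4) · 85264/2 = 31974. Since 4 ∣ 292, the Turán graph T(292, 4) has parts of equal size 73, and its edge count e(T(292, 4)) = 31974 attains the density bound exactly.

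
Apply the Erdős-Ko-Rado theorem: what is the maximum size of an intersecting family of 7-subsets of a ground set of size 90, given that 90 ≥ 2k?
max |F| = C(89, 6) = 581106988

The Erdős-Ko-Rado theorem states: for n ≥ 2k, an intersecting family of k-subsets of an n-element set has size at most C(n − 1, k − 1), with equality for 'star' families {A ⊆ [n] : |A| = k, i ∈ A} (fix an element i). For n = 90, k = 7: C(89, 6) = 581106988.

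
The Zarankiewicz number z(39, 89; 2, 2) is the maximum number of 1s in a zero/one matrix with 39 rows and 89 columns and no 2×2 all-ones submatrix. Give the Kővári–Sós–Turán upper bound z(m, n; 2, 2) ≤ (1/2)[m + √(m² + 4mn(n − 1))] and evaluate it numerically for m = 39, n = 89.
z(39, 89; 2, 2) ≤ (1/2)[39 + √(39² + 4·39·89·88)] = (1/2)[39 + √1223313] = 572.5174

Kővári–Sós–Turán: let r_1, ..., r_39 be the row sums and z = Σ r_i the total number of 1s. Each pair of columns can share at most one row with both entries 1 (else a 2×2 all-ones block appears), so Σ_i C(r_i, 2) ≤ C(89, 2) = 3916. By convexity Σ_i C(r_i, 2) ≥ 39·C(z/39, 2) = z(z − 39)/(2·39), giving z² − 39z − 39·89·88 ≤ 0 and hence z ≤ (1/2)[39 + √(1521 + 4·305448)] = (1/2)[39 + √1223313] ≈ (1/2)(39 + 1106.0348) = 572.5174.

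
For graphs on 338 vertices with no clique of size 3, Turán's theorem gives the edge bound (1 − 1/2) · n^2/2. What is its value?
Turán density bound = (1/2) · 338^2/2 = 28561

Turán's theorem: ex(n, K_{r+1}) is achieved by the complete r-partite Turán graph T(n, r) with parts as balanced as possible, and is at most (1 − 1/r) · n^2/2. For r = 2, n = 338: the density bound is (1/2) · 114244/2 = 28561. Since 2 ∣ 338, the Turán graph T(338, 2) has parts of equal size 169, and its edge count e(T(338, 2)) = 28561 attains the density bound exactly.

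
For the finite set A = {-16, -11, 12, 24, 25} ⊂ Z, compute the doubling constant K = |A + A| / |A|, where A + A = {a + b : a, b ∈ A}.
K = |A + A| / |A| = 15/5 = 3

Enumerate A + A = {a + b : a, b ∈ A}. With |A| = 5, there are |A|^2 = 25 ordered sum pairs; collecting distinct values, A + A = {-32, -27, -22, -4, 1, 8, 9, 13, 14, 24, 36, 37, 48, 49, 50}, so |A + A| = 15. Thus K = 15/5 = 3. For comparison, the minimum possible |A + A| over all 5-element sets is 2·5 − 1 = 9 (so min K = 9/5), attained only by arithmetic progressions.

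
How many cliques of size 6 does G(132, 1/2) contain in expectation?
E[# K_6] = C(132, 6) · (1/2)^C(6, 2) = 6547258432 / 2^15 = 102300913/512 ≈ 199806.470703

For each 6-subset S of vertices (there are C(132, 6) = 6547258432 such S), let X_S = 1 if S induces a K_6 (all C(6, 2) = 15 edges present). Then P(X_S = 1) = (1/2)^15 = 1/32768. By linearity of expectation, E[# K_6] = C(132, 6) · (1/2)^15 = 6547258432 / 32768 = 102300913/512 ≈ 199806.470703.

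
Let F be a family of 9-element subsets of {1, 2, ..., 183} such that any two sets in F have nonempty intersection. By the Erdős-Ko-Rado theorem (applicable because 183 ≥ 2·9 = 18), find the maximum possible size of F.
max |F| = C(182, 8) = 25544591422350

The Erdős-Ko-Rado theorem states: for n ≥ 2k, an intersecting family of k-subsets of an n-element set has size at most C(n − 1, k − 1), with equality for 'star' families {A ⊆ [n] : |A| = k, i ∈ A} (fix an element i). For n = 183, k = 9: C(182, 8) = 25544591422350.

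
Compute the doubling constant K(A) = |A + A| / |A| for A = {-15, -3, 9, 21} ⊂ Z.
K = |A + A| / |A| = 7/4

Enumerate A + A = {a + b : a, b ∈ A}. With |A| = 4, there are |A|^2 = 16 ordered sum pairs; collecting distinct values, A + A = {-30, -18, -6, 6, 18, 30, 42}, so |A + A| = 7. Thus K = 7/4. Here |A + A| = 2|A| − 1 = 7, the minimum possible — so K = 7/4 is minimal, which holds iff A is an arithmetic progression.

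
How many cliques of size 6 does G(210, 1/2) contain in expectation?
E[# K_6] = C(210, 6) · (1/2)^C(6, 2) = 110837787060 / 2^15 = 27709446765/8192 ≈ 3382500.825806

For each 6-subset S of vertices (there are C(210, 6) = 110837787060 such S), let X_S = 1 if S induces a K_6 (all C(6, 2) = 15 edges present). Then P(X_S = 1) = (1/2)^15 = 1/32768. By linearity of expectation, E[# K_6] = C(210, 6) · (1/2)^15 = 110837787060 / 32768 = 27709446765/8192 ≈ 3382500.825806.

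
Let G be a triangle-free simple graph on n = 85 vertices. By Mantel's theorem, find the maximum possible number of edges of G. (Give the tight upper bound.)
ex(85, K_3) = ⌊85^2/4⌋ = 1806

Mantel (1907): a triangle-free graph on n vertices has at most ⌊n^2/4⌋ edges, with equality for the complete bipartite graph K_{⌊n/2⌋, ⌈n/2⌉}. For n = 85: ⌊85^2/4⌋ = ⌊7225/4⌋ = 1806. The extremal graph is K_{42, 43}, which has 42·43 = 1806 edges.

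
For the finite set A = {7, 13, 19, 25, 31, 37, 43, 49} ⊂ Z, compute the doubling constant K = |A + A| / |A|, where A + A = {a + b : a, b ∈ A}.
K = |A + A| / |A| = 15/8

Enumerate A + A = {a + b : a, b ∈ A}. With |A| = 8, there are |A|^2 = 64 ordered sum pairs; collecting distinct values, A + A = {14, 20, 26, 32, 38, 44, 50, 56, 62, 68, 74, 80, 86, 92, 98}, so |A + A| = 15. Thus K = 15/8. Here |A + A| = 2|A| − 1 = 15, the minimum possible — so K = 15/8 is minimal, which holds iff A is an arithmetic progression.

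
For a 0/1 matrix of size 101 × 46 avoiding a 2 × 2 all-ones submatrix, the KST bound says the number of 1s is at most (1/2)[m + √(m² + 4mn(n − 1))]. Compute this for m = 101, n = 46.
z(101, 46; 2, 2) ≤ (1/2)[101 + √(101² + 4·101·46·45)] = (1/2)[101 + √846481] = 510.522

Kővári–Sós–Turán: let r_1, ..., r_101 be the row sums and z = Σ r_i the total number of 1s. Each pair of columns can share at most one row with both entries 1 (else a 2×2 all-ones block appears), so Σ_i C(r_i, 2) ≤ C(46, 2) = 1035. By convexity Σ_i C(r_i, 2) ≥ 101·C(z/101, 2) = z(z − 101)/(2·101), giving z² − 101z − 101·46·45 ≤ 0 and hence z ≤ (1/2)[101 + √(10201 + 4·209070)] = (1/2)[101 + √846481] ≈ (1/2)(101 + 920.044) = 510.522.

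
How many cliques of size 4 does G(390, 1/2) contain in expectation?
E[# K_4] = C(390, 4) · (1/2)^C(4, 2) = 949173615 / 2^6 = 14830837.734375

For each 4-subset S of vertices (there are C(390, 4) = 949173615 such S), let X_S = 1 if S induces a K_4 (all C(4, 2) = 6 edges present). Then P(X_S = 1) = (1/2)^6 = 1/64. By linearity of expectation, E[# K_4] = C(390, 4) · (1/2)^6 = 949173615 / 64 = 14830837.734375.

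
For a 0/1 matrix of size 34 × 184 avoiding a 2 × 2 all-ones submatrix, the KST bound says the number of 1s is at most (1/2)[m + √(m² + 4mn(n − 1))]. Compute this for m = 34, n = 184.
z(34, 184; 2, 2) ≤ (1/2)[34 + √(34² + 4·34·184·183)] = (1/2)[34 + √4580548] = 1087.1107

Kővári–Sós–Turán: let r_1, ..., r_34 be the row sums and z = Σ r_i the total number of 1s. Each pair of columns can share at most one row with both entries 1 (else a 2×2 all-ones block appears), so Σ_i C(r_i, 2) ≤ C(184, 2) = 16836. By convexity Σ_i C(r_i, 2) ≥ 34·C(z/34, 2) = z(z − 34)/(2·34), giving z² − 34z − 34·184·183 ≤ 0 and hence z ≤ (1/2)[34 + √(1156 + 4·1144848)] = (1/2)[34 + √4580548] ≈ (1/2)(34 + 2140.2215) = 1087.1107.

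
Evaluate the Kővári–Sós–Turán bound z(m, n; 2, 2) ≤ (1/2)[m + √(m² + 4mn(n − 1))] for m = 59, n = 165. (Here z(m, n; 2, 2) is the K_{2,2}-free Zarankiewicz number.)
z(59, 165; 2, 2) ≤ (1/2)[59 + √(59² + 4·59·165·164)] = (1/2)[59 + √6389641] = 1293.387

Kővári–Sós–Turán: let r_1, ..., r_59 be the row sums and z = Σ r_i the total number of 1s. Each pair of columns can share at most one row with both entries 1 (else a 2×2 all-ones block appears), so Σ_i C(r_i, 2) ≤ C(165, 2) = 13530. By convexity Σ_i C(r_i, 2) ≥ 59·C(z/59, 2) = z(z − 59)/(2·59), giving z² − 59z − 59·165·164 ≤ 0 and hence z ≤ (1/2)[59 + √(3481 + 4·1596540)] = (1/2)[59 + √6389641] ≈ (1/2)(59 + 2527.7739) = 1293.387.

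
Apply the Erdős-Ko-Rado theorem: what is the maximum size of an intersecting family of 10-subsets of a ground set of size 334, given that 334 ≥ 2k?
max |F| = C(333, 9) = 124416985140694675

The Erdős-Ko-Rado theorem states: for n ≥ 2k, an intersecting family of k-subsets of an n-element set has size at most C(n − 1, k − 1), with equality for 'star' families {A ⊆ [n] : |A| = k, i ∈ A} (fix an element i). For n = 334, k = 10: C(333, 9) = 124416985140694675.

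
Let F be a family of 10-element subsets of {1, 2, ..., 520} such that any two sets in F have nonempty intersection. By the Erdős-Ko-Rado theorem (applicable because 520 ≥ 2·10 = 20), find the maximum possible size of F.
max |F| = C(519, 9) = 7021871921487073728

Erdős-Ko-Rado (1961): when n ≥ 2k, max |F| = C(n−1, k−1). The bound is attained by the star {A : i ∈ A} for any fixed i ∈ [n]. Here C(520−1, 10−1) = C(519, 9) = 7021871921487073728.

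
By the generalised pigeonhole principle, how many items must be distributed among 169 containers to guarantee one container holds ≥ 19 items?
n = (19 − 1)·169 + 1 = 3043

By the generalised pigeonhole principle, to guarantee some box contains ≥ r objects we need more than (r − 1) · k objects total. Threshold: n = (r − 1) · k + 1. With r = 19 and k = 169: n = 18 · 169 + 1 = 3042 + 1 = 3043. For n = 3042 = 18 · 169, we can put exactly 18 objects in every box, avoiding 19 in any single one — so 3043 is tight.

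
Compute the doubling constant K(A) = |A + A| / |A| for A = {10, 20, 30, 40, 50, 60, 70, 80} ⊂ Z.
K = |A + A| / |A| = 15/8

Enumerate A + A = {a + b : a, b ∈ A}. With |A| = 8, there are |A|^2 = 64 ordered sum pairs; collecting distinct values, A + A = {20, 30, 40, 50, 60, 70, 80, 90, 100, 110, 120, 130, 140, 150, 160}, so |A + A| = 15. Thus K = 15/8. Here |A + A| = 2|A| − 1 = 15, the minimum possible — so K = 15/8 is minimal, which holds iff A is an arithmetic progression.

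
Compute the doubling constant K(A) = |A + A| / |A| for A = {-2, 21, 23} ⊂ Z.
K = |A + A| / |A| = 6/3 = 2

Enumerate A + A = {a + b : a, b ∈ A}. With |A| = 3, there are |A|^2 = 9 ordered sum pairs; collecting distinct values, A + A = {-4, 19, 21, 42, 44, 46}, so |A + A| = 6. Thus K = 6/3 = 2. For comparison, the minimum possible |A + A| over all 3-element sets is 2·3 − 1 = 5 (so min K = 5/3), attained only by arithmetic progressions.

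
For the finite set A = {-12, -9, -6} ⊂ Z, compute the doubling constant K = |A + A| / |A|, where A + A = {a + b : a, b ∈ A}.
K = |A + A| / |A| = 5/3

Enumerate A + A = {a + b : a, b ∈ A}. With |A| = 3, there are |A|^2 = 9 ordered sum pairs; collecting distinct values, A + A = {-24, -21, -18, -15, -12}, so |A + A| = 5. Thus K = 5/3. Here |A + A| = 2|A| − 1 = 5, the minimum possible — so K = 5/3 is minimal, which holds iff A is an arithmetic progression.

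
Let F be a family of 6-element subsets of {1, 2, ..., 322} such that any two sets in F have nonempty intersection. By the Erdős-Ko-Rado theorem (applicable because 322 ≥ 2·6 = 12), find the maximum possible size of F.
max |F| = C(321, 5) = 27526489584

The Erdős-Ko-Rado theorem states: for n ≥ 2k, an intersecting family of k-subsets of an n-element set has size at most C(n − 1, k − 1), with equality for 'star' families {A ⊆ [n] : |A| = k, i ∈ A} (fix an element i). For n = 322, k = 6: C(321, 5) = 27526489584.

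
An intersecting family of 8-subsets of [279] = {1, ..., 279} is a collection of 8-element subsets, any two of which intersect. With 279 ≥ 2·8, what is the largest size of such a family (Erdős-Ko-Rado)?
max |F| = C(278, 7) = 23594887899440

Erdős-Ko-Rado (1961): when n ≥ 2k, max |F| = C(n−1, k−1). The bound is attained by the star {A : i ∈ A} for any fixed i ∈ [n]. Here C(279−1, 8−1) = C(278, 7) = 23594887899440.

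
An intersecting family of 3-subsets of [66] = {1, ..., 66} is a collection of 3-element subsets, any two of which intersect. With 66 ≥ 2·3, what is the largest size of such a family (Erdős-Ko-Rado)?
max |F| = C(65, 2) = 2080

Erdős-Ko-Rado (1961): when n ≥ 2k, max |F| = C(n−1, k−1). The bound is attained by the star {A : i ∈ A} for any fixed i ∈ [n]. Here C(66−1, 3−1) = C(65, 2) = 2080.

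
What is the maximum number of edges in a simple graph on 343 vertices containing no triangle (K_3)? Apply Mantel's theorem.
ex(343, K_3) = ⌊343^2/4⌋ = 29412

Mantel (1907): a triangle-free graph on n vertices has at most ⌊n^2/4⌋ edges, with equality for the complete bipartite graph K_{⌊n/2⌋, ⌈n/2⌉}. For n = 343: ⌊343^2/4⌋ = ⌊117649/4⌋ = 29412. The extremal graph is K_{171, 172}, which has 171·172 = 29412 edges.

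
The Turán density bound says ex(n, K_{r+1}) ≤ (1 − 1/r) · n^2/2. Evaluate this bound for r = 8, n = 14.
Turán density bound = (7/8) · 14^2/2 = 343/4 ≈ 85.75

Turán's theorem: ex(n, K_{r+1}) is achieved by the complete r-partite Turán graph T(n, r) with parts as balanced as possible, and is at most (1 − 1/r) · n^2/2. For r = 8, n = 14: the density bound is (7/8) · 196/2 = 343/4 ≈ 85.75. The integer-valued extremum is e(T(14, 8)) = 85, which is strictly less than the density bound 343/4 since 8 ∤ 14 (the parts of T(14, 8) cannot all be equal).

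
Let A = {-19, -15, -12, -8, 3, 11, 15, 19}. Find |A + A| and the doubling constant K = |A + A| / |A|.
K = |A + A| / |A| = 28/8 = 7/2

Enumerate A + A = {a + b : a, b ∈ A}. With |A| = 8, there are |A|^2 = 64 ordered sum pairs; collecting distinct values, A + A = {-38, -34, -31, -30, -27, -24, -23, -20, -16, -12, -9, -8, -5, -4, -1, 0, 3, 4, 6, 7, 11, 14, 18, 22, 26, 30, 34, 38}, so |A + A| = 28. Thus K = 28/8 = 7/2. For comparison, the minimum possible |A + A| over all 8-element sets is 2·8 − 1 = 15 (so min K = 15/8), attained only by arithmetic progressions.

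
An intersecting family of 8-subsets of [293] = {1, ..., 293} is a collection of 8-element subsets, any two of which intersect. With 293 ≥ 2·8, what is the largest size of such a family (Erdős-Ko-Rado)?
max |F| = C(292, 7) = 33402699172128

Erdős-Ko-Rado (1961): when n ≥ 2k, max |F| = C(n−1, k−1). The bound is attained by the star {A : i ∈ A} for any fixed i ∈ [n]. Here C(293−1, 8−1) = C(292, 7) = 33402699172128.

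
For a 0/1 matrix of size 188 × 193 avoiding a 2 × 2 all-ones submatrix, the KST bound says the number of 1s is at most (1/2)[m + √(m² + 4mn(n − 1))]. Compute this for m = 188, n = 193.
z(188, 193; 2, 2) ≤ (1/2)[188 + √(188² + 4·188·193·192)] = (1/2)[188 + √27901456] = 2735.0914

Kővári–Sós–Turán: let r_1, ..., r_188 be the row sums and z = Σ r_i the total number of 1s. Each pair of columns can share at most one row with both entries 1 (else a 2×2 all-ones block appears), so Σ_i C(r_i, 2) ≤ C(193, 2) = 18528. By convexity Σ_i C(r_i, 2) ≥ 188·C(z/188, 2) = z(z − 188)/(2·188), giving z² − 188z − 188·193·192 ≤ 0 and hence z ≤ (1/2)[188 + √(35344 + 4·6966528)] = (1/2)[188 + √27901456] ≈ (1/2)(188 + 5282.1829) = 2735.0914.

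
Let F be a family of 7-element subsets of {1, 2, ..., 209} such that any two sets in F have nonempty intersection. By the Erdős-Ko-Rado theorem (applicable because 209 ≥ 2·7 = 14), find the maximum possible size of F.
max |F| = C(208, 6) = 104579959848

The Erdős-Ko-Rado theorem states: for n ≥ 2k, an intersecting family of k-subsets of an n-element set has size at most C(n − 1, k − 1), with equality for 'star' families {A ⊆ [n] : |A| = k, i ∈ A} (fix an element i). For n = 209, k = 7: C(208, 6) = 104579959848.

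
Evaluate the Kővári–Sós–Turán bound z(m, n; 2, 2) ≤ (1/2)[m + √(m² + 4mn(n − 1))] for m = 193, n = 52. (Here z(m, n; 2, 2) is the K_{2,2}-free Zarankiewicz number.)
z(193, 52; 2, 2) ≤ (1/2)[193 + √(193² + 4·193·52·51)] = (1/2)[193 + √2084593] = 818.406

Kővári–Sós–Turán: let r_1, ..., r_193 be the row sums and z = Σ r_i the total number of 1s. Each pair of columns can share at most one row with both entries 1 (else a 2×2 all-ones block appears), so Σ_i C(r_i, 2) ≤ C(52, 2) = 1326. By convexity Σ_i C(r_i, 2) ≥ 193·C(z/193, 2) = z(z − 193)/(2·193), giving z² − 193z − 193·52·51 ≤ 0 and hence z ≤ (1/2)[193 + √(37249 + 4·511836)] = (1/2)[193 + √2084593] ≈ (1/2)(193 + 1443.812) = 818.406.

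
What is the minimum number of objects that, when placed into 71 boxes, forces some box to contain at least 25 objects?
n = (25 − 1)·71 + 1 = 1705

By the generalised pigeonhole principle, to guarantee some box contains ≥ r objects we need more than (r − 1) · k objects total. Threshold: n = (r − 1) · k + 1. With r = 25 and k = 71: n = 24 · 71 + 1 = 1704 + 1 = 1705. For n = 1704 = 24 · 71, we can put exactly 24 objects in every box, avoiding 25 in any single one — so 1705 is tight.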